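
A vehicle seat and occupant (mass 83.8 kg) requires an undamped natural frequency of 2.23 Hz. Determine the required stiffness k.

ω_n = 2πf_n = 2π × 2.23 = 14.01 rad/s.
k = m·ω_n² = 83.8 × 14.01² = 83.8 × 196.3 = 16450 N/m.

16500 N/m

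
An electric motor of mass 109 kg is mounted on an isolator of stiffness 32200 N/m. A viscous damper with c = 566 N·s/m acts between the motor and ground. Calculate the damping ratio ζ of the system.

ω_n = √(k/m) = √(32200/109) = 17.19 rad/s.
Critical damping c_c = 2√(k·m) = 2√(32200 × 109) = 3747 N·s/m, so ζ = c/c_c = 566/3747 = 0.1511.

0.151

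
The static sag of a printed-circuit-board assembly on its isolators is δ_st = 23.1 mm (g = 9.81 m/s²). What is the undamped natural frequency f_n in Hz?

ω_n = √(g/δ_st) = √(9.81/0.0231) = √424.7 = 20.61 rad/s.
f_n = ω_n/(2π) = 20.61/6.283 = 3.280 Hz.

3.28 Hz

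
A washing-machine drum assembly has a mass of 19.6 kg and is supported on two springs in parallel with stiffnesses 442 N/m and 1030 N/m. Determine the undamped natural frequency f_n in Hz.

1.38 Hz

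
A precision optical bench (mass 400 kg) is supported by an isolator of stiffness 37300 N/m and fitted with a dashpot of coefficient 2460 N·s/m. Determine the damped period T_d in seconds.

0.686 s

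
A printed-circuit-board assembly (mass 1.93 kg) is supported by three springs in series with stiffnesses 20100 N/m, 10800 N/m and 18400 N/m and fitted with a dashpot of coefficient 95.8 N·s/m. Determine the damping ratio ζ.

Series springs: 1/k_eq = 1/20100 + 1/10800 + 1/18400 = 0.0001967, so k_eq = 5084 N/m.
ω_n = √(k_eq/m) = √(5084/1.93) = 51.32 rad/s.
Critical damping c_c = 2√(k_eq·m) = 2√(5084 × 1.93) = 198.1 N·s/m, so ζ = c/c_c = 95.8/198.1 = 0.4836.

0.484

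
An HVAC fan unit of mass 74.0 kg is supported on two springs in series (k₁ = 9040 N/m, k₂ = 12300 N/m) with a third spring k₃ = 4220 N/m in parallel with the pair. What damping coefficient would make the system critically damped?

Series pair: k_s = k₁k₂/(k₁+k₂) = (9040)(12300)/(9040 + 12300) = 5210 N/m. In parallel with k₃: k_eq = 5210 + 4220 = 9430 N/m.
c_c = 2√(k_eq·m) = 2√(9430 × 74.0) = 2 × 835.4 = 1671 N·s/m.

1670 N·s/m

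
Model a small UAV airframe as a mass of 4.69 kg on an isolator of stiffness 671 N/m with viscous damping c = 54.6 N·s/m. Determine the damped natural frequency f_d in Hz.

1.66 Hz

ω_n = √(k/m) = √(671.0/4.69) = 11.96 rad/s.
Critical damping c_c = 2√(k·m) = 2√(671.0 × 4.69) = 112.2 N·s/m, so ζ = c/c_c = 54.6/112.2 = 0.4866.
ω_d = ω_n√(1 − ζ²) = 11.96 × √(1 − 0.237) = 10.45 rad/s.
f_d = ω_d/(2π) = 1.663 Hz.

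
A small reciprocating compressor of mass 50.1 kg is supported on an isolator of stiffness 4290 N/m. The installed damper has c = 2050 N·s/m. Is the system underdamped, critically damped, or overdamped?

overdamped

c_c = 2√(k·m) = 927.2 N·s/m; ζ = c/c_c = 2050/927.2 = 2.21.
Since ζ > 1 the system is overdamped.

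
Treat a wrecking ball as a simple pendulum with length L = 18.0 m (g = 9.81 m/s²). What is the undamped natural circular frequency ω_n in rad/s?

0.738 rad/s

For a simple pendulum ω_n = √(g/L) = √(9.81/18.0) = √0.5450 = 0.7382 rad/s.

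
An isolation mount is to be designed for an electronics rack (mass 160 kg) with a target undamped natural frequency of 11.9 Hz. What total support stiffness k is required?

ω_n = 2πf_n = 2π × 11.9 = 74.77 rad/s.
k = m·ω_n² = 160 × 74.77² = 160 × 5591 = 894500 N/m.

894000 N/m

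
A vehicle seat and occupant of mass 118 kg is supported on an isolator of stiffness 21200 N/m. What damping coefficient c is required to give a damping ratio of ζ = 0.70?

2210 N·s/m

c_c = 2√(k·m) = 2√(21200 × 118) = 3163 N·s/m.
c = ζ·c_c = 0.70 × 3163 = 2214 N·s/m.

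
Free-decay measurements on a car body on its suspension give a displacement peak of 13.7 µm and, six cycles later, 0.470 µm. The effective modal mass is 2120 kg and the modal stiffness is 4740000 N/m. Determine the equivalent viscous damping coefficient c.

17900 N·s/m

Logarithmic decrement δ = (1/n)·ln(x₀/x_n) = (1/6)·ln(13.7/0.470) = (1/6)·ln(29.15) = 0.5621.
ζ = δ/√(4π² + δ²) = 0.5621/√(39.48 + 0.316) = 0.5621/6.308 = 0.08910.
c = ζ · 2√(km) = 0.08910 × 2√(4740000 × 2120) = 0.08910 × 200500 = 17860 N·s/m.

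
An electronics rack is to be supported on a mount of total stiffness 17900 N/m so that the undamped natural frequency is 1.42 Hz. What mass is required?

ω_n = 2πf_n = 2π × 1.42 = 8.922 rad/s.
m = k/ω_n² = 17900/8.922² = 17900/79.60 = 224.9 kg.

225 kg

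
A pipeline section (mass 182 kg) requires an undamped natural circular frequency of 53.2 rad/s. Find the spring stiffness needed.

k = m·ω_n² = 182 × 53.20² = 182 × 2830 = 515100 N/m.

515000 N/m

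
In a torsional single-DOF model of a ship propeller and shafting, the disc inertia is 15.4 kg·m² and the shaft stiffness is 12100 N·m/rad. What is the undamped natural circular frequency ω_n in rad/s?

ω_n = √(k_t/J) = √(12100/15.4) = √785.7 = 28.03 rad/s.

28.0 rad/s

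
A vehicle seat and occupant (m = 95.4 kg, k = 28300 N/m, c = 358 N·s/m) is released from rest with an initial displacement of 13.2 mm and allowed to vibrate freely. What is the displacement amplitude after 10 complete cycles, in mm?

ζ = c/(2√(km)) = 358/(2√(28300 × 95.4)) = 358/3286 = 0.1089.
Logarithmic decrement δ = 2πζ/√(1 − ζ²) = 2π × 0.1089/√(1 − 0.0119) = 0.6886.
After n cycles, x_n/x₀ = e^(−nδ), so x_10 = 13.2 × e^(−10 × 0.6886) = 13.2 × 0.001022 = 0.01349 mm.

0.0135 mm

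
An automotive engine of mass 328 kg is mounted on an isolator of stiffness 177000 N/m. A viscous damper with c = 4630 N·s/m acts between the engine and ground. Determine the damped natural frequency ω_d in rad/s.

ω_n = √(k/m) = √(177000/328) = 23.23 rad/s.
Critical damping c_c = 2√(k·m) = 2√(177000 × 328) = 15240 N·s/m, so ζ = c/c_c = 4630/15240 = 0.3038.
ω_d = ω_n√(1 − ζ²) = 23.23 × √(1 − 0.0923) = 22.13 rad/s.

22.1 rad/s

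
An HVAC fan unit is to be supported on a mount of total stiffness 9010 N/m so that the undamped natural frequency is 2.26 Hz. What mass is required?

44.7 kg

ω_n = 2πf_n = 2π × 2.26 = 14.20 rad/s.
m = k/ω_n² = 9010/14.20² = 9010/201.6 = 44.68 kg.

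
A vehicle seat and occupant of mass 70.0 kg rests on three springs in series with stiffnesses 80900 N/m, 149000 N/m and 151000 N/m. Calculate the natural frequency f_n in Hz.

3.75 Hz

Series springs: 1/k_eq = 1/80900 + 1/149000 + 1/151000 = 2.569×10^-5, so k_eq = 38920 N/m.
ω_n = √(k_eq/m) = √(38920/70.0) = √556.0 = 23.58 rad/s.
f_n = ω_n/(2π) = 23.58/6.283 = 3.753 Hz.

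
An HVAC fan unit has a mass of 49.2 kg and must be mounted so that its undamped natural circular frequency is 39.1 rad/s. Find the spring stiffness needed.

75200 N/m

k = m·ω_n² = 49.2 × 39.10² = 49.2 × 1529 = 75220 N/m.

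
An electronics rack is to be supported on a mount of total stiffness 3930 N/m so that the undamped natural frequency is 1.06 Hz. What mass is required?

ω_n = 2πf_n = 2π × 1.06 = 6.660 rad/s.
m = k/ω_n² = 3930/6.660² = 3930/44.36 = 88.60 kg.

88.6 kg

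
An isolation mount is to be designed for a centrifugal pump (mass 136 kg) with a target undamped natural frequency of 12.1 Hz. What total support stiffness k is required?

786000 N/m

ω_n = 2πf_n = 2π × 12.1 = 76.03 rad/s.
k = m·ω_n² = 136 × 76.03² = 136 × 5780 = 786100 N/m.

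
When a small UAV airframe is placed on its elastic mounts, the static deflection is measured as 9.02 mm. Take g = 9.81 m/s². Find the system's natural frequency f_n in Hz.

ω_n = √(g/δ_st) = √(9.81/0.00902) = √1088 = 32.98 rad/s.
f_n = ω_n/(2π) = 32.98/6.283 = 5.249 Hz.

5.25 Hz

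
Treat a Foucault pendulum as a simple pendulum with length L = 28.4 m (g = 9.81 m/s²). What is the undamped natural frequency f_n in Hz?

0.0935 Hz

For a simple pendulum ω_n = √(g/L) = √(9.81/28.4) = √0.3454 = 0.5877 rad/s.
f_n = ω_n/(2π) = 0.5877/6.283 = 0.09354 Hz.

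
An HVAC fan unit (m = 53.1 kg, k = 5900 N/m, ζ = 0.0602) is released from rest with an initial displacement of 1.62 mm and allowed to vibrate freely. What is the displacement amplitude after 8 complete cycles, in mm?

Logarithmic decrement δ = 2πζ/√(1 − ζ²) = 2π × 0.06020/√(1 − 0.00362) = 0.3789.
After n cycles, x_n/x₀ = e^(−nδ), so x_8 = 1.62 × e^(−8 × 0.3789) = 1.62 × 0.04824 = 0.07816 mm.

0.0782 mm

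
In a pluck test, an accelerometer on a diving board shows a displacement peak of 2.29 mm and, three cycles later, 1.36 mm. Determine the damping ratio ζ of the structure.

0.0276

Logarithmic decrement δ = (1/n)·ln(x₀/x_n) = (1/3)·ln(2.29/1.36) = (1/3)·ln(1.684) = 0.1737.
ζ = δ/√(4π² + δ²) = 0.1737/√(39.48 + 0.0302) = 0.1737/6.286 = 0.02763.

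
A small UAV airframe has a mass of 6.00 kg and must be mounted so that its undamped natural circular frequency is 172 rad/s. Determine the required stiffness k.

k = m·ω_n² = 6.00 × 172.0² = 6.00 × 29580 = 177500 N/m.

178000 N/m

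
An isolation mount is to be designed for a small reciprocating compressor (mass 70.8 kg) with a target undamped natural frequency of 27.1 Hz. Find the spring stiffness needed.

ω_n = 2πf_n = 2π × 27.1 = 170.3 rad/s.
k = m·ω_n² = 70.8 × 170.3² = 70.8 × 28990 = 2053000 N/m.

2050000 N/m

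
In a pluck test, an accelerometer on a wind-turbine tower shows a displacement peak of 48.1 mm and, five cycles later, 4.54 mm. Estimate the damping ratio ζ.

Logarithmic decrement δ = (1/n)·ln(x₀/x_n) = (1/5)·ln(48.1/4.54) = (1/5)·ln(10.59) = 0.4721.
ζ = δ/√(4π² + δ²) = 0.4721/√(39.48 + 0.223) = 0.4721/6.301 = 0.07492.

0.0749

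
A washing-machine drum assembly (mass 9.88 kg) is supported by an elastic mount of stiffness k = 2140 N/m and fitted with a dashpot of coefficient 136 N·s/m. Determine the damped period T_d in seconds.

0.483 s

ω_n = √(k/m) = √(2140/9.88) = 14.72 rad/s.
Critical damping c_c = 2√(k·m) = 2√(2140 × 9.88) = 290.8 N·s/m, so ζ = c/c_c = 136/290.8 = 0.4677.
ω_d = ω_n√(1 − ζ²) = 14.72 × √(1 − 0.219) = 13.01 rad/s.
T_d = 2π/ω_d = 0.4830 s.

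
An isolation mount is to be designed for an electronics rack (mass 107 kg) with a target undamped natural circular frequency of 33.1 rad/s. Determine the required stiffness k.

k = m·ω_n² = 107 × 33.10² = 107 × 1096 = 117200 N/m.

117000 N/m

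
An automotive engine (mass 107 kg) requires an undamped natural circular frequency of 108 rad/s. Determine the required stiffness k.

1250000 N/m

k = m·ω_n² = 107 × 108.0² = 107 × 11660 = 1248000 N/m.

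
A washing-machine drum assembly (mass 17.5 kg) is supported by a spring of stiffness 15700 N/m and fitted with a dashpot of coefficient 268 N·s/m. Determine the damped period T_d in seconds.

ω_n = √(k/m) = √(15700/17.5) = 29.95 rad/s.
Critical damping c_c = 2√(k·m) = 2√(15700 × 17.5) = 1048 N·s/m, so ζ = c/c_c = 268/1048 = 0.2556.
ω_d = ω_n√(1 − ζ²) = 29.95 × √(1 − 0.0654) = 28.96 rad/s.
T_d = 2π/ω_d = 0.2170 s.

0.217 s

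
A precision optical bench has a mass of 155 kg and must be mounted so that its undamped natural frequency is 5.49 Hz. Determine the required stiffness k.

184000 N/m

ω_n = 2πf_n = 2π × 5.49 = 34.49 rad/s.
k = m·ω_n² = 155 × 34.49² = 155 × 1190 = 184400 N/m.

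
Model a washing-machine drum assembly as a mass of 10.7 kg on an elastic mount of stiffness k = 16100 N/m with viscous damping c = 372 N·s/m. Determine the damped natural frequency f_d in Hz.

ω_n = √(k/m) = √(16100/10.7) = 38.79 rad/s.
Critical damping c_c = 2√(k·m) = 2√(16100 × 10.7) = 830.1 N·s/m, so ζ = c/c_c = 372/830.1 = 0.4481.
ω_d = ω_n√(1 − ζ²) = 38.79 × √(1 − 0.201) = 34.68 rad/s.
f_d = ω_d/(2π) = 5.519 Hz.

5.52 Hz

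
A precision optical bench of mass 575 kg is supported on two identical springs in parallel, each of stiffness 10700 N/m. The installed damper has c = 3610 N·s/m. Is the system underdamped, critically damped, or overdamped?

Parallel springs add: k_eq = 2 × 10700 = 21400 N/m.
c_c = 2√(k_eq·m) = 7016 N·s/m; ζ = c/c_c = 3610/7016 = 0.515.
Since ζ < 1 the system is underdamped.

underdamped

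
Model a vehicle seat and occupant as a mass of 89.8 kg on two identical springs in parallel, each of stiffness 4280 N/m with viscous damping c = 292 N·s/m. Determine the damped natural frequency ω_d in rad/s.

Parallel springs add: k_eq = 2 × 4280 = 8560 N/m.
ω_n = √(k_eq/m) = √(8560/89.8) = 9.763 rad/s.
Critical damping c_c = 2√(k_eq·m) = 2√(8560 × 89.8) = 1753 N·s/m, so ζ = c/c_c = 292/1753 = 0.1665.
ω_d = ω_n√(1 − ζ²) = 9.763 × √(1 − 0.0277) = 9.627 rad/s.

9.63 rad/s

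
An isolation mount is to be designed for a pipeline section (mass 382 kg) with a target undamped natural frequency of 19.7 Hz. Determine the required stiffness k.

ω_n = 2πf_n = 2π × 19.7 = 123.8 rad/s.
k = m·ω_n² = 382 × 123.8² = 382 × 15320 = 5853000 N/m.

5850000 N/m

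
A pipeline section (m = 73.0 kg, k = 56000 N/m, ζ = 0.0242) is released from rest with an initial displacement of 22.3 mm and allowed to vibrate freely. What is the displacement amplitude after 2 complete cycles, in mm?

Logarithmic decrement δ = 2πζ/√(1 − ζ²) = 2π × 0.02420/√(1 − 0.000586) = 0.1521.
After n cycles, x_n/x₀ = e^(−nδ), so x_2 = 22.3 × e^(−2 × 0.1521) = 22.3 × 0.7377 = 16.45 mm.

16.5 mm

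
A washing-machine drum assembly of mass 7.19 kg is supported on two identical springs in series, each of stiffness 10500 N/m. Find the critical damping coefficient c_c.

Series springs: 1/k_eq = 2/10500, so k_eq = 10500/2 = 5250 N/m.
c_c = 2√(k_eq·m) = 2√(5250 × 7.19) = 2 × 194.3 = 388.6 N·s/m.

389 N·s/m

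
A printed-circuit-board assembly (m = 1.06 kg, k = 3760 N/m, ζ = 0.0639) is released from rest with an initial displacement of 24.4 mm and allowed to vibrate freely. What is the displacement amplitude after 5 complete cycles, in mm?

Logarithmic decrement δ = 2πζ/√(1 − ζ²) = 2π × 0.06390/√(1 − 0.00408) = 0.4023.
After n cycles, x_n/x₀ = e^(−nδ), so x_5 = 24.4 × e^(−5 × 0.4023) = 24.4 × 0.1338 = 3.264 mm.

3.26 mm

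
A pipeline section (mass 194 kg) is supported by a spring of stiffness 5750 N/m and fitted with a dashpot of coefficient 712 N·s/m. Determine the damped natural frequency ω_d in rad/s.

ω_n = √(k/m) = √(5750/194) = 5.444 rad/s.
Critical damping c_c = 2√(k·m) = 2√(5750 × 194) = 2112 N·s/m, so ζ = c/c_c = 712/2112 = 0.3371.
ω_d = ω_n√(1 − ζ²) = 5.444 × √(1 − 0.114) = 5.126 rad/s.

5.13 rad/s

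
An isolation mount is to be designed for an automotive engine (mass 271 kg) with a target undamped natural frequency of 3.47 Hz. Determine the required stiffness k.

ω_n = 2πf_n = 2π × 3.47 = 21.80 rad/s.
k = m·ω_n² = 271 × 21.80² = 271 × 475.4 = 128800 N/m.

129000 N/m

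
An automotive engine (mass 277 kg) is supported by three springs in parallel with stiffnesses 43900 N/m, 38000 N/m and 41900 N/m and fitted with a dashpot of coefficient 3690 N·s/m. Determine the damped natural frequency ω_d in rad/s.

20.1 rad/s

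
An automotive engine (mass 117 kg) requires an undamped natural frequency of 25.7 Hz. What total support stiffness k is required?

ω_n = 2πf_n = 2π × 25.7 = 161.5 rad/s.
k = m·ω_n² = 117 × 161.5² = 117 × 26080 = 3051000 N/m.

3050000 N/m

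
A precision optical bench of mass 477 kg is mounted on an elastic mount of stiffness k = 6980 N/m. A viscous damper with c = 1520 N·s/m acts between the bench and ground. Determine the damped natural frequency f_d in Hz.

0.553 Hz

ω_n = √(k/m) = √(6980/477) = 3.825 rad/s.
Critical damping c_c = 2√(k·m) = 2√(6980 × 477) = 3649 N·s/m, so ζ = c/c_c = 1520/3649 = 0.4165.
ω_d = ω_n√(1 − ζ²) = 3.825 × √(1 − 0.173) = 3.478 rad/s.
f_d = ω_d/(2π) = 0.5535 Hz.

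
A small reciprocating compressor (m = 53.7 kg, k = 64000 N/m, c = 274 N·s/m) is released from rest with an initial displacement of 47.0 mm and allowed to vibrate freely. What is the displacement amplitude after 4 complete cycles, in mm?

ζ = c/(2√(km)) = 274/(2√(64000 × 53.7)) = 274/3708 = 0.07390.
Logarithmic decrement δ = 2πζ/√(1 − ζ²) = 2π × 0.07390/√(1 − 0.00546) = 0.4656.
After n cycles, x_n/x₀ = e^(−nδ), so x_4 = 47.0 × e^(−4 × 0.4656) = 47.0 × 0.1553 = 7.299 mm.

7.30 mm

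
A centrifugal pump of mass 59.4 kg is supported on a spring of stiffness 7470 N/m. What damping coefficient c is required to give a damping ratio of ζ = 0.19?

253 N·s/m

c_c = 2√(k·m) = 2√(7470 × 59.4) = 1332 N·s/m.
c = ζ·c_c = 0.19 × 1332 = 253.1 N·s/m.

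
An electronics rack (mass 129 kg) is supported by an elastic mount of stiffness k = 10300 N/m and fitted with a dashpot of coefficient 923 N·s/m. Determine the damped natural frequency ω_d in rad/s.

ω_n = √(k/m) = √(10300/129) = 8.936 rad/s.
Critical damping c_c = 2√(k·m) = 2√(10300 × 129) = 2305 N·s/m, so ζ = c/c_c = 923/2305 = 0.4004.
ω_d = ω_n√(1 − ζ²) = 8.936 × √(1 − 0.160) = 8.188 rad/s.

8.19 rad/s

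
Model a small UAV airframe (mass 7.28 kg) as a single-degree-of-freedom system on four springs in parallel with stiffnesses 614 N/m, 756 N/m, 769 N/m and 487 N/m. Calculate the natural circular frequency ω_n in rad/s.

19.0 rad/s

Parallel springs add: k_eq = 614 + 756 + 769 + 487 = 2626 N/m.
ω_n = √(k_eq/m) = √(2626/7.28) = √360.7 = 18.99 rad/s.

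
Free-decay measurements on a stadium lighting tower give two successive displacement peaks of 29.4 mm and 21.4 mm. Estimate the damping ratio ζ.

0.0505

Logarithmic decrement δ = (1/n)·ln(x₀/x_n) = (1/1)·ln(29.4/21.4) = (1/1)·ln(1.374) = 0.3176.
ζ = δ/√(4π² + δ²) = 0.3176/√(39.48 + 0.101) = 0.3176/6.291 = 0.05048.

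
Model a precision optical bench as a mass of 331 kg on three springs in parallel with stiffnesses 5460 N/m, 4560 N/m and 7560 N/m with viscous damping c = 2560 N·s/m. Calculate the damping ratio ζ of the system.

0.531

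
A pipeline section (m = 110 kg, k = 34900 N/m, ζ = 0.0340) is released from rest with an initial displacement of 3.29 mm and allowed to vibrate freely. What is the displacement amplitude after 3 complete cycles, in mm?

Logarithmic decrement δ = 2πζ/√(1 − ζ²) = 2π × 0.03400/√(1 − 0.00116) = 0.2138.
After n cycles, x_n/x₀ = e^(−nδ), so x_3 = 3.29 × e^(−3 × 0.2138) = 3.29 × 0.5266 = 1.733 mm.

1.73 mm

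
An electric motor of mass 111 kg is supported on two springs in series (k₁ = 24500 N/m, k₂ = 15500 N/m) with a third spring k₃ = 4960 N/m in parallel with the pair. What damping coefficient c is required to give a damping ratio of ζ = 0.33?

836 N·s/m

Series pair: k_s = k₁k₂/(k₁+k₂) = (24500)(15500)/(24500 + 15500) = 9494 N/m. In parallel with k₃: k_eq = 9494 + 4960 = 14450 N/m.
c_c = 2√(k_eq·m) = 2√(14450 × 111) = 2533 N·s/m.
c = ζ·c_c = 0.33 × 2533 = 836.0 N·s/m.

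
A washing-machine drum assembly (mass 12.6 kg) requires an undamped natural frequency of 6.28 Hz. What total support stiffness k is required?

19600 N/m

ω_n = 2πf_n = 2π × 6.28 = 39.46 rad/s.
k = m·ω_n² = 12.6 × 39.46² = 12.6 × 1557 = 19620 N/m.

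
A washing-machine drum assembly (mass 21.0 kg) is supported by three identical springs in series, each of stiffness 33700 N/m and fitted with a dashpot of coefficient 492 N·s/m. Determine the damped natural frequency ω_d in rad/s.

Series springs: 1/k_eq = 3/33700, so k_eq = 33700/3 = 11230 N/m.
ω_n = √(k_eq/m) = √(11230/21.0) = 23.13 rad/s.
Critical damping c_c = 2√(k_eq·m) = 2√(11230 × 21.0) = 971.4 N·s/m, so ζ = c/c_c = 492/971.4 = 0.5065.
ω_d = ω_n√(1 − ζ²) = 23.13 × √(1 − 0.257) = 19.94 rad/s.

19.9 rad/s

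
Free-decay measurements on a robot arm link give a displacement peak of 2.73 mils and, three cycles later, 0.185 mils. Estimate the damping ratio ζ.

0.141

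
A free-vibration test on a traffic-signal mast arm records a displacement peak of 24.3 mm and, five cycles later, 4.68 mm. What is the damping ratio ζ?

Logarithmic decrement δ = (1/n)·ln(x₀/x_n) = (1/5)·ln(24.3/4.68) = (1/5)·ln(5.192) = 0.3294.
ζ = δ/√(4π² + δ²) = 0.3294/√(39.48 + 0.109) = 0.3294/6.292 = 0.05236.

0.0524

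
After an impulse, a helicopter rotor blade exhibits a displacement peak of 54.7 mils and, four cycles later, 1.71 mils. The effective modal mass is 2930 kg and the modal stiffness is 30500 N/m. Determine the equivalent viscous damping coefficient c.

2580 N·s/m

Logarithmic decrement δ = (1/n)·ln(x₀/x_n) = (1/4)·ln(54.7/1.71) = (1/4)·ln(31.99) = 0.8663.
ζ = δ/√(4π² + δ²) = 0.8663/√(39.48 + 0.751) = 0.8663/6.343 = 0.1366.
c = ζ · 2√(km) = 0.1366 × 2√(30500 × 2930) = 0.1366 × 18910 = 2582 N·s/m.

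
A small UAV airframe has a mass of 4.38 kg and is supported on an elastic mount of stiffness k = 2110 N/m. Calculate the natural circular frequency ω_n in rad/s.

ω_n = √(k/m) = √(2110/4.38) = √481.7 = 21.95 rad/s.

21.9 rad/s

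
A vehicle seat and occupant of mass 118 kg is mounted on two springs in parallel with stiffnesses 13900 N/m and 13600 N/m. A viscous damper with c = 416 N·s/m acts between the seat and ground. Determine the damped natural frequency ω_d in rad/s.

15.2 rad/s

Parallel springs add: k_eq = 13900 + 13600 = 27500 N/m.
ω_n = √(k_eq/m) = √(27500/118) = 15.27 rad/s.
Critical damping c_c = 2√(k_eq·m) = 2√(27500 × 118) = 3603 N·s/m, so ζ = c/c_c = 416/3603 = 0.1155.
ω_d = ω_n√(1 − ζ²) = 15.27 × √(1 − 0.0133) = 15.16 rad/s.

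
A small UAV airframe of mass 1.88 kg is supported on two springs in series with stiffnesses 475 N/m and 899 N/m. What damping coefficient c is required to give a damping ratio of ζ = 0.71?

34.3 N·s/m

Series springs: 1/k_eq = 1/475 + 1/899 = 0.003218, so k_eq = 310.8 N/m.
c_c = 2√(k_eq·m) = 2√(310.8 × 1.88) = 48.34 N·s/m.
c = ζ·c_c = 0.71 × 48.34 = 34.32 N·s/m.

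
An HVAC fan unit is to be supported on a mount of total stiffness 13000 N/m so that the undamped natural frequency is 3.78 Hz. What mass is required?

23.0 kg

ω_n = 2πf_n = 2π × 3.78 = 23.75 rad/s.
m = k/ω_n² = 13000/23.75² = 13000/564.1 = 23.05 kg.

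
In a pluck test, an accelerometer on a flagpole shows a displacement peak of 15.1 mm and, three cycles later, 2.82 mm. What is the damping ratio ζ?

0.0887

Logarithmic decrement δ = (1/n)·ln(x₀/x_n) = (1/3)·ln(15.1/2.82) = (1/3)·ln(5.355) = 0.5593.
ζ = δ/√(4π² + δ²) = 0.5593/√(39.48 + 0.313) = 0.5593/6.308 = 0.08867.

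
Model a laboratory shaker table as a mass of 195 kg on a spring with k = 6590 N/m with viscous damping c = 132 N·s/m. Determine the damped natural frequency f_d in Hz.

ω_n = √(k/m) = √(6590/195) = 5.813 rad/s.
Critical damping c_c = 2√(k·m) = 2√(6590 × 195) = 2267 N·s/m, so ζ = c/c_c = 132/2267 = 0.05822.
ω_d = ω_n√(1 − ζ²) = 5.813 × √(1 − 0.00339) = 5.803 rad/s.
f_d = ω_d/(2π) = 0.9237 Hz.

0.924 Hz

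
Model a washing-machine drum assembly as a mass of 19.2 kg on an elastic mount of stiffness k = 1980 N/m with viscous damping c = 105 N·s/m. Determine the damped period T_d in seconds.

0.642 s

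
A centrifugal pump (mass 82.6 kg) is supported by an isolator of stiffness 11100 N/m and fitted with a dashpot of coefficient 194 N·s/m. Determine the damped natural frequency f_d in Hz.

1.84 Hz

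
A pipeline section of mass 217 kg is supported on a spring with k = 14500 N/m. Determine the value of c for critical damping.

3550 N·s/m

c_c = 2√(k·m) = 2√(14500 × 217) = 2 × 1774 = 3548 N·s/m.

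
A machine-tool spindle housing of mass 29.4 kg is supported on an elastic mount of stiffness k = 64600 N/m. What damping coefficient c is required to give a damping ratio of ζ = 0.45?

c_c = 2√(k·m) = 2√(64600 × 29.4) = 2756 N·s/m.
c = ζ·c_c = 0.45 × 2756 = 1240 N·s/m.

1240 N·s/m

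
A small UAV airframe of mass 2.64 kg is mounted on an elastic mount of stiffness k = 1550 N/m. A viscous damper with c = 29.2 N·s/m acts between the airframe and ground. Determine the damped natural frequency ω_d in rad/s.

23.6 rad/s

ω_n = √(k/m) = √(1550/2.64) = 24.23 rad/s.
Critical damping c_c = 2√(k·m) = 2√(1550 × 2.64) = 127.9 N·s/m, so ζ = c/c_c = 29.2/127.9 = 0.2282.
ω_d = ω_n√(1 − ζ²) = 24.23 × √(1 − 0.0521) = 23.59 rad/s.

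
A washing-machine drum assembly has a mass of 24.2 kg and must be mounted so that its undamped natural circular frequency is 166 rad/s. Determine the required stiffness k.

667000 N/m

k = m·ω_n² = 24.2 × 166.0² = 24.2 × 27560 = 666900 N/m.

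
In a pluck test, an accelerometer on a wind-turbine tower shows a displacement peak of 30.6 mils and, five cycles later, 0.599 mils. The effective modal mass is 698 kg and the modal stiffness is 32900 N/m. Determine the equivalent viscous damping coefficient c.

1190 N·s/m

Logarithmic decrement δ = (1/n)·ln(x₀/x_n) = (1/5)·ln(30.6/0.599) = (1/5)·ln(51.09) = 0.7867.
ζ = δ/√(4π² + δ²) = 0.7867/√(39.48 + 0.619) = 0.7867/6.332 = 0.1242.
c = ζ · 2√(km) = 0.1242 × 2√(32900 × 698) = 0.1242 × 9584 = 1191 N·s/m.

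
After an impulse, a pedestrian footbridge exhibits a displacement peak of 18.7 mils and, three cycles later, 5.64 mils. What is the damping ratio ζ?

0.0635

Logarithmic decrement δ = (1/n)·ln(x₀/x_n) = (1/3)·ln(18.7/5.64) = (1/3)·ln(3.316) = 0.3995.
ζ = δ/√(4π² + δ²) = 0.3995/√(39.48 + 0.160) = 0.3995/6.296 = 0.06346.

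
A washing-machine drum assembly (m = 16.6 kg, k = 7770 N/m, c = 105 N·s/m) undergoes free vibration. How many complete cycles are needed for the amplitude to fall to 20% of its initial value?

ζ = c/(2√(km)) = 105/(2√(7770 × 16.6)) = 105/718.3 = 0.1462.
Logarithmic decrement δ = 2πζ/√(1 − ζ²) = 2π × 0.1462/√(1 − 0.0214) = 0.9285.
x_n/x₀ = e^(−nδ) ≤ 0.2; take ln: n ≥ ln(1/0.2)/δ = 1.609/0.9285 = 1.733.
So 2 complete cycles are required.

2 cycles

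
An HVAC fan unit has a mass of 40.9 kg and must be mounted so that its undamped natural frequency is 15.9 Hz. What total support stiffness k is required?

ω_n = 2πf_n = 2π × 15.9 = 99.90 rad/s.
k = m·ω_n² = 40.9 × 99.90² = 40.9 × 9981 = 408200 N/m.

408000 N/m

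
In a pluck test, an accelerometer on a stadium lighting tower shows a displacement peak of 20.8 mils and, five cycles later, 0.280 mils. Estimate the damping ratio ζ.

Logarithmic decrement δ = (1/n)·ln(x₀/x_n) = (1/5)·ln(20.8/0.280) = (1/5)·ln(74.29) = 0.8616.
ζ = δ/√(4π² + δ²) = 0.8616/√(39.48 + 0.742) = 0.8616/6.342 = 0.1359.

0.136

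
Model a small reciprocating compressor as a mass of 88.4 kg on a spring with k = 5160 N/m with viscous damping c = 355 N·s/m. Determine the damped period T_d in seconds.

0.852 s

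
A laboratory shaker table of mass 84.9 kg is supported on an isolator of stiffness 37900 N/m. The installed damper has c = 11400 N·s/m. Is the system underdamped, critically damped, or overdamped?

c_c = 2√(k·m) = 3588 N·s/m; ζ = c/c_c = 11400/3588 = 3.18.
Since ζ > 1 the system is overdamped.

overdamped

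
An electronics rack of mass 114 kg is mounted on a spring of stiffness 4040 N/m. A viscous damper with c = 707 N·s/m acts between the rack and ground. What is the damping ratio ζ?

0.521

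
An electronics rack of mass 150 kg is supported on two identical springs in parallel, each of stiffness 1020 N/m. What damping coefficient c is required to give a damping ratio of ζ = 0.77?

Parallel springs add: k_eq = 2 × 1020 = 2040 N/m.
c_c = 2√(k_eq·m) = 2√(2040 × 150) = 1106 N·s/m.
c = ζ·c_c = 0.77 × 1106 = 851.9 N·s/m.

852 N·s/m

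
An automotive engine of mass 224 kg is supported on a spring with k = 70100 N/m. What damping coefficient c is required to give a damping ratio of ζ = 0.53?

4200 N·s/m

c_c = 2√(k·m) = 2√(70100 × 224) = 7925 N·s/m.
c = ζ·c_c = 0.53 × 7925 = 4200 N·s/m.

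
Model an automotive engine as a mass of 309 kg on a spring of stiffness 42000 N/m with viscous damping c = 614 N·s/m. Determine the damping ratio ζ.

ω_n = √(k/m) = √(42000/309) = 11.66 rad/s.
Critical damping c_c = 2√(k·m) = 2√(42000 × 309) = 7205 N·s/m, so ζ = c/c_c = 614/7205 = 0.08522.

0.0852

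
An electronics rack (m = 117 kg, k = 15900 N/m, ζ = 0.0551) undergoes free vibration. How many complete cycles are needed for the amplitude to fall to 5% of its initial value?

Logarithmic decrement δ = 2πζ/√(1 − ζ²) = 2π × 0.05510/√(1 − 0.00304) = 0.3467.
x_n/x₀ = e^(−nδ) ≤ 0.05; take ln: n ≥ ln(1/0.05)/δ = 2.996/0.3467 = 8.640.
So 9 complete cycles are required.

9 cycles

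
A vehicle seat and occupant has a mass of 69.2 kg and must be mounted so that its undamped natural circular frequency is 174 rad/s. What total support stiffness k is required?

2100000 N/m

k = m·ω_n² = 69.2 × 174.0² = 69.2 × 30280 = 2095000 N/m.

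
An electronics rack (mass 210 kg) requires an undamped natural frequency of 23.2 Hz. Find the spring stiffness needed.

ω_n = 2πf_n = 2π × 23.2 = 145.8 rad/s.
k = m·ω_n² = 210 × 145.8² = 210 × 21250 = 4462000 N/m.

4460000 N/m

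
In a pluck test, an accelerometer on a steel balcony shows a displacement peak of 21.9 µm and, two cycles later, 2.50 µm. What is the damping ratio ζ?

0.170

Logarithmic decrement δ = (1/n)·ln(x₀/x_n) = (1/2)·ln(21.9/2.50) = (1/2)·ln(8.760) = 1.085.
ζ = δ/√(4π² + δ²) = 1.085/√(39.48 + 1.18) = 1.085/6.376 = 0.1702.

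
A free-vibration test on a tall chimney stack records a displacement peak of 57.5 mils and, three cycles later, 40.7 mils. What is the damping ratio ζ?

Logarithmic decrement δ = (1/n)·ln(x₀/x_n) = (1/3)·ln(57.5/40.7) = (1/3)·ln(1.413) = 0.1152.
ζ = δ/√(4π² + δ²) = 0.1152/√(39.48 + 0.0133) = 0.1152/6.284 = 0.01833.

0.0183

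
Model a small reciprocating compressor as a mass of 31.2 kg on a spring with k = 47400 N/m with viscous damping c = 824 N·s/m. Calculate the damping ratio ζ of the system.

0.339

ω_n = √(k/m) = √(47400/31.2) = 38.98 rad/s.
Critical damping c_c = 2√(k·m) = 2√(47400 × 31.2) = 2432 N·s/m, so ζ = c/c_c = 824/2432 = 0.3388.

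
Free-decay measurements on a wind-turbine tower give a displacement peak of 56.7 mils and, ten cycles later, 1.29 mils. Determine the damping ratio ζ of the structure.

Logarithmic decrement δ = (1/n)·ln(x₀/x_n) = (1/10)·ln(56.7/1.29) = (1/10)·ln(43.95) = 0.3783.
ζ = δ/√(4π² + δ²) = 0.3783/√(39.48 + 0.143) = 0.3783/6.295 = 0.06010.

0.0601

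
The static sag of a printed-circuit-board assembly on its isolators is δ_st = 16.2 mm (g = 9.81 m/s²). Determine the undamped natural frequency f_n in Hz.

3.92 Hz

ω_n = √(g/δ_st) = √(9.81/0.0162) = √605.6 = 24.61 rad/s.
f_n = ω_n/(2π) = 24.61/6.283 = 3.916 Hz.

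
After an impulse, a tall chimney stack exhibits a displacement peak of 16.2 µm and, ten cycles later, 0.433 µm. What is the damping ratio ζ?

0.0576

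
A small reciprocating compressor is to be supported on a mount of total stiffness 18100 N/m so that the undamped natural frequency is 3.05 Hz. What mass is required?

49.3 kg

ω_n = 2πf_n = 2π × 3.05 = 19.16 rad/s.
m = k/ω_n² = 18100/19.16² = 18100/367.2 = 49.29 kg.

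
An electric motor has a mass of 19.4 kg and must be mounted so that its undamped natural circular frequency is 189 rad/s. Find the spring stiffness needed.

693000 N/m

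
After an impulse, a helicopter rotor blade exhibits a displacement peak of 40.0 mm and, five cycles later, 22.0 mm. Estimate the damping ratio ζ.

0.0190

Logarithmic decrement δ = (1/n)·ln(x₀/x_n) = (1/5)·ln(40.0/22.0) = (1/5)·ln(1.818) = 0.1196.
ζ = δ/√(4π² + δ²) = 0.1196/√(39.48 + 0.0143) = 0.1196/6.284 = 0.01903.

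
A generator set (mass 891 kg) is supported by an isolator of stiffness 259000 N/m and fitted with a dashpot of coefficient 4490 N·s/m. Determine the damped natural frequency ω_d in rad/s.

16.9 rad/s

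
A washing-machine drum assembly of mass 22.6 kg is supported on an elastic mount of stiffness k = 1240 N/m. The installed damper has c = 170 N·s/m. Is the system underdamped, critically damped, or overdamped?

underdamped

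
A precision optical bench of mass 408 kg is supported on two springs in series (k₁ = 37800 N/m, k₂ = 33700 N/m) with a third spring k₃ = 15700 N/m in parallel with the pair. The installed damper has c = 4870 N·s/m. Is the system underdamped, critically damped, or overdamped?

Series pair: k_s = k₁k₂/(k₁+k₂) = (37800)(33700)/(37800 + 33700) = 17820 N/m. In parallel with k₃: k_eq = 17820 + 15700 = 33520 N/m.
c_c = 2√(k_eq·m) = 7396 N·s/m; ζ = c/c_c = 4870/7396 = 0.658.
Since ζ < 1 the system is underdamped.

underdamped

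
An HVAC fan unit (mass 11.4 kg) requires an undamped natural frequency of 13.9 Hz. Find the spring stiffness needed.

ω_n = 2πf_n = 2π × 13.9 = 87.34 rad/s.
k = m·ω_n² = 11.4 × 87.34² = 11.4 × 7628 = 86950 N/m.

87000 N/m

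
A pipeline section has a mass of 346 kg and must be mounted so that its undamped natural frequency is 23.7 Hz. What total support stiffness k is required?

7670000 N/m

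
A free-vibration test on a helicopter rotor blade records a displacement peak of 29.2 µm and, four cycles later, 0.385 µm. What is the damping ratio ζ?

0.170

Logarithmic decrement δ = (1/n)·ln(x₀/x_n) = (1/4)·ln(29.2/0.385) = (1/4)·ln(75.84) = 1.082.
ζ = δ/√(4π² + δ²) = 1.082/√(39.48 + 1.17) = 1.082/6.376 = 0.1697.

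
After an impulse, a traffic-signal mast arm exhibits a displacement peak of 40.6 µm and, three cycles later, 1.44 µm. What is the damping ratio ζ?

0.174

Logarithmic decrement δ = (1/n)·ln(x₀/x_n) = (1/3)·ln(40.6/1.44) = (1/3)·ln(28.19) = 1.113.
ζ = δ/√(4π² + δ²) = 1.113/√(39.48 + 1.24) = 1.113/6.381 = 0.1744.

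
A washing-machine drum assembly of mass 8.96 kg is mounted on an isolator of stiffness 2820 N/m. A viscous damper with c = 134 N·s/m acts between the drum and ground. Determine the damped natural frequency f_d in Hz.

ω_n = √(k/m) = √(2820/8.96) = 17.74 rad/s.
Critical damping c_c = 2√(k·m) = 2√(2820 × 8.96) = 317.9 N·s/m, so ζ = c/c_c = 134/317.9 = 0.4215.
ω_d = ω_n√(1 − ζ²) = 17.74 × √(1 − 0.178) = 16.09 rad/s.
f_d = ω_d/(2π) = 2.560 Hz.

2.56 Hz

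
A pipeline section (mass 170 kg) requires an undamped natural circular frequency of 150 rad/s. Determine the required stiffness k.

3820000 N/m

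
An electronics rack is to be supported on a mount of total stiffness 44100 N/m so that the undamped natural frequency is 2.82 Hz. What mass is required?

ω_n = 2πf_n = 2π × 2.82 = 17.72 rad/s.
m = k/ω_n² = 44100/17.72² = 44100/313.9 = 140.5 kg.

140 kg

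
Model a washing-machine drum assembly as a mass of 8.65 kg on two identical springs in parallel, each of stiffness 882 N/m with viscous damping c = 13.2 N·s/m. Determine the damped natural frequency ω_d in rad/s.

14.3 rad/s

Parallel springs add: k_eq = 2 × 882 = 1764 N/m.
ω_n = √(k_eq/m) = √(1764/8.65) = 14.28 rad/s.
Critical damping c_c = 2√(k_eq·m) = 2√(1764 × 8.65) = 247.1 N·s/m, so ζ = c/c_c = 13.2/247.1 = 0.05343.
ω_d = ω_n√(1 − ζ²) = 14.28 × √(1 − 0.00285) = 14.26 rad/s.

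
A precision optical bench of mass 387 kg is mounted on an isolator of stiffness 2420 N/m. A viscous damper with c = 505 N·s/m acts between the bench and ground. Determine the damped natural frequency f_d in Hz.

0.384 Hz

ω_n = √(k/m) = √(2420/387) = 2.501 rad/s.
Critical damping c_c = 2√(k·m) = 2√(2420 × 387) = 1935 N·s/m, so ζ = c/c_c = 505/1935 = 0.2609.
ω_d = ω_n√(1 − ζ²) = 2.501 × √(1 − 0.0681) = 2.414 rad/s.
f_d = ω_d/(2π) = 0.3842 Hz.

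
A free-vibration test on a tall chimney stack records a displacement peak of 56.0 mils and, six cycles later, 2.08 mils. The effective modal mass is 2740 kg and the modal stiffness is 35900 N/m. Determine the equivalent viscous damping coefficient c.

Logarithmic decrement δ = (1/n)·ln(x₀/x_n) = (1/6)·ln(56.0/2.08) = (1/6)·ln(26.92) = 0.5488.
ζ = δ/√(4π² + δ²) = 0.5488/√(39.48 + 0.301) = 0.5488/6.307 = 0.08702.
c = ζ · 2√(km) = 0.08702 × 2√(35900 × 2740) = 0.08702 × 19840 = 1726 N·s/m.

1730 N·s/m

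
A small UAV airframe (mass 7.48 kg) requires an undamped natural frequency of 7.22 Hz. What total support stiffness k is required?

ω_n = 2πf_n = 2π × 7.22 = 45.36 rad/s.
k = m·ω_n² = 7.48 × 45.36² = 7.48 × 2058 = 15390 N/m.

15400 N/m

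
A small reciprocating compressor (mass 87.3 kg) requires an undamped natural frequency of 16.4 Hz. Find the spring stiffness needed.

ω_n = 2πf_n = 2π × 16.4 = 103.0 rad/s.
k = m·ω_n² = 87.3 × 103.0² = 87.3 × 10620 = 927000 N/m.

927000 N/m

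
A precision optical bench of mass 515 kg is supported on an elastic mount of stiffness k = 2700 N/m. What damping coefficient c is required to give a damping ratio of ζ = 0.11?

c_c = 2√(k·m) = 2√(2700 × 515) = 2358 N·s/m.
c = ζ·c_c = 0.11 × 2358 = 259.4 N·s/m.

259 N·s/m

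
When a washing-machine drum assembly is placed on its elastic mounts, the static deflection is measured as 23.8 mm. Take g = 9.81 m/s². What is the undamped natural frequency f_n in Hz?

3.23 Hz

ω_n = √(g/δ_st) = √(9.81/0.0238) = √412.2 = 20.30 rad/s.
f_n = ω_n/(2π) = 20.30/6.283 = 3.231 Hz.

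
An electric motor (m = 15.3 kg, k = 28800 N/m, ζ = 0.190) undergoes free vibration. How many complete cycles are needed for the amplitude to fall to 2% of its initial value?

4 cycles

Logarithmic decrement δ = 2πζ/√(1 − ζ²) = 2π × 0.1900/√(1 − 0.0361) = 1.216.
x_n/x₀ = e^(−nδ) ≤ 0.02; take ln: n ≥ ln(1/0.02)/δ = 3.912/1.216 = 3.217.
So 4 complete cycles are required.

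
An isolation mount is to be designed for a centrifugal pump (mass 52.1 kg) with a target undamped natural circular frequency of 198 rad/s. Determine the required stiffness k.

2040000 N/m

k = m·ω_n² = 52.1 × 198.0² = 52.1 × 39200 = 2043000 N/m.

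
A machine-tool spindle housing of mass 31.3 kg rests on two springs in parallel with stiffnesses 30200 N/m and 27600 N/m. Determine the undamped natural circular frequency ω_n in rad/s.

43.0 rad/s

Parallel springs add: k_eq = 30200 + 27600 = 57800 N/m.
ω_n = √(k_eq/m) = √(57800/31.3) = √1847 = 42.97 rad/s.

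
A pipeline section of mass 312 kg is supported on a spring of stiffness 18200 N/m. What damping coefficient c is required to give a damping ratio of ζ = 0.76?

c_c = 2√(k·m) = 2√(18200 × 312) = 4766 N·s/m.
c = ζ·c_c = 0.76 × 4766 = 3622 N·s/m.

3620 N·s/m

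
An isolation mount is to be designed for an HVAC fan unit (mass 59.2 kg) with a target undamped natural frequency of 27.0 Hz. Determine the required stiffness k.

1700000 N/m

ω_n = 2πf_n = 2π × 27.0 = 169.6 rad/s.
k = m·ω_n² = 59.2 × 169.6² = 59.2 × 28780 = 1704000 N/m.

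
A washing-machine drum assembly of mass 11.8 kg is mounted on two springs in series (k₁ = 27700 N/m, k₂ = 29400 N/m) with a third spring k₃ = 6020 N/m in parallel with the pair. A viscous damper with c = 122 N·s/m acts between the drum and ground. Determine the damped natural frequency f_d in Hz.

Series pair: k_s = k₁k₂/(k₁+k₂) = (27700)(29400)/(27700 + 29400) = 14260 N/m. In parallel with k₃: k_eq = 14260 + 6020 = 20280 N/m.
ω_n = √(k_eq/m) = √(20280/11.8) = 41.46 rad/s.
Critical damping c_c = 2√(k_eq·m) = 2√(20280 × 11.8) = 978.4 N·s/m, so ζ = c/c_c = 122/978.4 = 0.1247.
ω_d = ω_n√(1 − ζ²) = 41.46 × √(1 − 0.0155) = 41.14 rad/s.
f_d = ω_d/(2π) = 6.547 Hz.

6.55 Hz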